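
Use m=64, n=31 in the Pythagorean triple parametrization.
(3135, 3968, 5057)

Euclid's formula: a = m² - n², b = 2mn, c = m² + n²
m = 64, n = 31
a = 64² - 31² = 4096 - 961 = 3135
b = 2 × 64 × 31 = 3968
c = 64² + 31² = 4096 + 961 = 5057
Verification: 3135² + 3968² = 9828225 + 15745024 = 25573249 = 5057² ✓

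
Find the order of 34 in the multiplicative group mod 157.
156

157 is prime, so ord(34) divides φ(157) = 156.
Divisors of 156: 1, 2, 3, 4, 6, 12, 13, 26, 39, 52, 78, 156.
Repeated squaring: 34^1 ≡ 34, 34^2 ≡ 57, 34^4 ≡ 109, 34^8 ≡ 106, 34^16 ≡ 89, 34^32 ≡ 71, 34^64 ≡ 17, 34^128 ≡ 132 (mod 157).
Test 34^d mod 157 for each divisor d in increasing order:
34^1 ≡ 34
34^2 ≡ 57
34^3 = 34^2·34^1 ≡ 54
34^4 ≡ 109
34^6 = 34^4·34^2 ≡ 90
34^12 = 34^8·34^4 ≡ 93
34^13 = 34^8·34^4·34^1 ≡ 22
34^26 = 34^16·34^8·34^2 ≡ 13
34^39 = 34^32·34^4·34^2·34^1 ≡ 129
34^52 = 34^32·34^16·34^4 ≡ 12
34^78 = 34^64·34^8·34^4·34^2 ≡ 156
34^156 = 34^128·34^16·34^8·34^4 ≡ 1  ← first divisor giving 1
The order is 156.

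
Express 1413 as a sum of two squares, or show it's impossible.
18² + 33² (a=18, b=33)

Factorization: 1413 = 3^2 × 157
By Fermat: n is sum of two squares iff every prime p ≡ 3 (mod 4) appears to even power.
All primes ≡ 3 (mod 4) appear to even power.
Search a = 0, 1, 2, … for 1413 - a² a perfect square: first hit at a = 18: 1413 - 324 = 1089 = 33².
1413 = 18² + 33² = 324 + 1089 ✓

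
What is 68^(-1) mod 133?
45

gcd(68, 133) = 1, so the inverse exists.
Extended Euclidean algorithm on (133, 68):
133 = 1 × 68 + 65  ⟹  65 = (1)·133 + (-1)·68
68 = 1 × 65 + 3  ⟹  3 = (-1)·133 + (2)·68
65 = 21 × 3 + 2  ⟹  2 = (22)·133 + (-43)·68
3 = 1 × 2 + 1  ⟹  1 = (-23)·133 + (45)·68
So (45)·68 ≡ 1 (mod 133), i.e. 68^(-1) ≡ 45 (mod 133).
Check: 68 × 45 = 3060 ≡ 1 (mod 133)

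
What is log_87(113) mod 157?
112

Baby-step giant-step with step n = ⌈√157⌉ = 13.
Baby steps 87^j mod 157 (j:value) for j=0..12: 0:1, 1:87, 2:33, 3:45, 4:147, 5:72, 6:141, 7:21, 8:100, 9:65, 10:3, 11:104, 12:99.
Giant-step multiplier: 87^(-13) ≡ 87^(156-13) = 87^143 ≡ 107 (mod 157).
Giant steps γ_i = 113·107^i mod 157: γ_0=113, γ_1=2, γ_2=57, γ_3=133, γ_4=101, γ_5=131, γ_6=44, γ_7=155, γ_8=100 (in table at j=8).
x = i·n + j = 8·13 + 8 = 112.
Check: 87^112 ≡ 113 (mod 157).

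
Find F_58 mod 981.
433

Matrix identity: Q^n = [[F_(n+1), F_n], [F_n, F_(n-1)]] with Q = [[1,1],[1,0]].
n = 58 = 111010₂. Square-and-multiply, entries mod 981:
Q^1 = [[1,1],[1,0]]
Q^3 = (Q^1)²·Q = [[3,2],[2,1]]
Q^7 = (Q^3)²·Q = [[21,13],[13,8]]
Q^14 = (Q^7)² = [[610,377],[377,233]]
Q^29 = (Q^14)²·Q = [[152,185],[185,948]]
Q^58 = (Q^29)² = [[431,433],[433,979]]
F_58 mod 981 = Q^58[0][1] = 433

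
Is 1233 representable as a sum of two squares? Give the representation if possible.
12² + 33² (a=12, b=33)

Factorization: 1233 = 3^2 × 137
By Fermat: n is sum of two squares iff every prime p ≡ 3 (mod 4) appears to even power.
All primes ≡ 3 (mod 4) appear to even power.
Search a = 0, 1, 2, … for 1233 - a² a perfect square: first hit at a = 12: 1233 - 144 = 1089 = 33².
1233 = 12² + 33² = 144 + 1089 ✓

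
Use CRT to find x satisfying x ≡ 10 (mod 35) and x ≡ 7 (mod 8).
255

Using Chinese Remainder Theorem:
M = 35 × 8 = 280
M1 = 8, M2 = 35
y1 = 8^(-1) mod 35 = 22
y2 = 35^(-1) mod 8 = 3
x = (10×8×22 + 7×35×3) mod 280 = 255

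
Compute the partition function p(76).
9289091

p(n) counts ways to write n as a sum of positive integers (order ignored).
Euler's pentagonal recurrence: p(k) = p(k-1) + p(k-2) - p(k-5) - p(k-7) + p(k-12) + p(k-15) - ... (offsets j(3j∓1)/2, signs ++--, p(0)=1, p(<0)=0).
DP table for k = 0..75: p(0)=1, p(1)=1, p(2)=2, p(3)=3, p(4)=5, p(5)=7, p(6)=11, p(7)=15, p(8)=22, p(9)=30, p(10)=42, p(11)=56, p(12)=77, p(13)=101, p(14)=135, p(15)=176, p(16)=231, p(17)=297, p(18)=385, p(19)=490, p(20)=627, p(21)=792, p(22)=1002, p(23)=1255, p(24)=1575, p(25)=1958, p(26)=2436, p(27)=3010, p(28)=3718, p(29)=4565, p(30)=5604, p(31)=6842, p(32)=8349, p(33)=10143, p(34)=12310, p(35)=14883, p(36)=17977, p(37)=21637, p(38)=26015, p(39)=31185, p(40)=37338, p(41)=44583, p(42)=53174, p(43)=63261, p(44)=75175, p(45)=89134, p(46)=105558, p(47)=124754, p(48)=147273, p(49)=173525, p(50)=204226, p(51)=239943, p(52)=281589, p(53)=329931, p(54)=386155, p(55)=451276, p(56)=526823, p(57)=614154, p(58)=715220, p(59)=831820, p(60)=966467, p(61)=1121505, p(62)=1300156, p(63)=1505499, p(64)=1741630, p(65)=2012558, p(66)=2323520, p(67)=2679689, p(68)=3087735, p(69)=3554345, p(70)=4087968, p(71)=4697205, p(72)=5392783, p(73)=6185689, p(74)=7089500, p(75)=8118264.
Final step: p(76) = p(75) + p(74) - p(71) - p(69) + p(64) + p(61) - p(54) - p(50) + p(41) + p(36) - p(25) - p(19) + p(6)
= 8118264 + 7089500 - 4697205 - 3554345 + 1741630 + 1121505 - 386155 - 204226 + 44583 + 17977 - 1958 - 490 + 11
= 9289091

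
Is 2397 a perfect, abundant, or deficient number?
deficient

Proper divisors of 2397: sum = 1 + 3 + 17 + 47 + 51 + 141 + 799 = 1059
Since 1059 < 2397, 2397 is deficient.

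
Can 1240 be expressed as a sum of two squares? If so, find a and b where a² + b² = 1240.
Not possible

Factorization: 1240 = 2^3 × 5 × 31
By Fermat: n is sum of two squares iff every prime p ≡ 3 (mod 4) appears to even power.
Prime(s) ≡ 3 (mod 4) with odd exponent: [(31, 1)]
Therefore 1240 cannot be expressed as a² + b².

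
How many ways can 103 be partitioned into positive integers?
271248950

p(n) counts ways to write n as a sum of positive integers (order ignored).
Euler's pentagonal recurrence: p(k) = p(k-1) + p(k-2) - p(k-5) - p(k-7) + p(k-12) + p(k-15) - ... (offsets j(3j∓1)/2, signs ++--, p(0)=1, p(<0)=0).
DP table for k = 0..102: p(0)=1, p(1)=1, p(2)=2, p(3)=3, p(4)=5, p(5)=7, p(6)=11, p(7)=15, p(8)=22, p(9)=30, p(10)=42, p(11)=56, p(12)=77, p(13)=101, p(14)=135, p(15)=176, p(16)=231, p(17)=297, p(18)=385, p(19)=490, p(20)=627, p(21)=792, p(22)=1002, p(23)=1255, p(24)=1575, p(25)=1958, p(26)=2436, p(27)=3010, p(28)=3718, p(29)=4565, p(30)=5604, p(31)=6842, p(32)=8349, p(33)=10143, p(34)=12310, p(35)=14883, p(36)=17977, p(37)=21637, p(38)=26015, p(39)=31185, p(40)=37338, p(41)=44583, p(42)=53174, p(43)=63261, p(44)=75175, p(45)=89134, p(46)=105558, p(47)=124754, p(48)=147273, p(49)=173525, p(50)=204226, p(51)=239943, p(52)=281589, p(53)=329931, p(54)=386155, p(55)=451276, p(56)=526823, p(57)=614154, p(58)=715220, p(59)=831820, p(60)=966467, p(61)=1121505, p(62)=1300156, p(63)=1505499, p(64)=1741630, p(65)=2012558, p(66)=2323520, p(67)=2679689, p(68)=3087735, p(69)=3554345, p(70)=4087968, p(71)=4697205, p(72)=5392783, p(73)=6185689, p(74)=7089500, p(75)=8118264, p(76)=9289091, p(77)=10619863, p(78)=12132164, p(79)=13848650, p(80)=15796476, p(81)=18004327, p(82)=20506255, p(83)=23338469, p(84)=26543660, p(85)=30167357, p(86)=34262962, p(87)=38887673, p(88)=44108109, p(89)=49995925, p(90)=56634173, p(91)=64112359, p(92)=72533807, p(93)=82010177, p(94)=92669720, p(95)=104651419, p(96)=118114304, p(97)=133230930, p(98)=150198136, p(99)=169229875, p(100)=190569292, p(101)=214481126, p(102)=241265379.
Final step: p(103) = p(102) + p(101) - p(98) - p(96) + p(91) + p(88) - p(81) - p(77) + p(68) + p(63) - p(52) - p(46) + p(33) + p(26) - p(11) - p(3)
= 241265379 + 214481126 - 150198136 - 118114304 + 64112359 + 44108109 - 18004327 - 10619863 + 3087735 + 1505499 - 281589 - 105558 + 10143 + 2436 - 56 - 3
= 271248950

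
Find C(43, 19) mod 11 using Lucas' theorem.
3

Using Lucas' theorem:
Write n=43 and k=19 in base 11:
n in base 11: [3, 10]
k in base 11: [1, 8]
C(43,19) mod 11 = ∏ C(n_i, k_i) mod 11
Digit binomials (mod 11): C(3,1) = 3; C(10,8) = 45 ≡ 1
Product: 3 × 1 = 3 ≡ 3 (mod 11)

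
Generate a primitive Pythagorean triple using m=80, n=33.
(5311, 5280, 7489)

Euclid's formula: a = m² - n², b = 2mn, c = m² + n²
m = 80, n = 33
a = 80² - 33² = 6400 - 1089 = 5311
b = 2 × 80 × 33 = 5280
c = 80² + 33² = 6400 + 1089 = 7489
Verification: 5311² + 5280² = 28206721 + 27878400 = 56085121 = 7489² ✓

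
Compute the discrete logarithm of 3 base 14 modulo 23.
6

Baby-step giant-step with step n = ⌈√23⌉ = 5.
Baby steps 14^j mod 23 (j:value) for j=0..4: 0:1, 1:14, 2:12, 3:7, 4:6.
Giant-step multiplier: 14^(-5) ≡ 14^(22-5) = 14^17 ≡ 20 (mod 23).
Giant steps γ_i = 3·20^i mod 23: γ_0=3, γ_1=14 (in table at j=1).
x = i·n + j = 1·5 + 1 = 6.
Check: 14^6 ≡ 3 (mod 23).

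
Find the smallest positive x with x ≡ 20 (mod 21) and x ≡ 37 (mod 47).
272

Using Chinese Remainder Theorem:
M = 21 × 47 = 987
M1 = 47, M2 = 21
y1 = 47^(-1) mod 21 = 17
y2 = 21^(-1) mod 47 = 9
x = (20×47×17 + 37×21×9) mod 987 = 272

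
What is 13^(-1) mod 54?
25

gcd(13, 54) = 1, so the inverse exists.
Extended Euclidean algorithm on (54, 13):
54 = 4 × 13 + 2  ⟹  2 = (1)·54 + (-4)·13
13 = 6 × 2 + 1  ⟹  1 = (-6)·54 + (25)·13
So (25)·13 ≡ 1 (mod 54), i.e. 13^(-1) ≡ 25 (mod 54).
Check: 13 × 25 = 325 ≡ 1 (mod 54)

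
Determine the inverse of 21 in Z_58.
47

gcd(21, 58) = 1, so the inverse exists.
Extended Euclidean algorithm on (58, 21):
58 = 2 × 21 + 16  ⟹  16 = (1)·58 + (-2)·21
21 = 1 × 16 + 5  ⟹  5 = (-1)·58 + (3)·21
16 = 3 × 5 + 1  ⟹  1 = (4)·58 + (-11)·21
So (-11)·21 ≡ 1 (mod 58), i.e. 21^(-1) ≡ -11 ≡ 47 (mod 58).
Check: 21 × 47 = 987 ≡ 1 (mod 58)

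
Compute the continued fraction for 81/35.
[2; 3, 5, 2]

Euclidean algorithm steps:
81 = 2 × 35 + 11
35 = 3 × 11 + 2
11 = 5 × 2 + 1
2 = 2 × 1 + 0
Continued fraction: [2; 3, 5, 2]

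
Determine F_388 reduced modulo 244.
123

Matrix identity: Q^n = [[F_(n+1), F_n], [F_n, F_(n-1)]] with Q = [[1,1],[1,0]].
n = 388 = 110000100₂. Square-and-multiply, entries mod 244:
Q^1 = [[1,1],[1,0]]
Q^3 = (Q^1)²·Q = [[3,2],[2,1]]
Q^6 = (Q^3)² = [[13,8],[8,5]]
Q^12 = (Q^6)² = [[233,144],[144,89]]
Q^24 = (Q^12)² = [[117,8],[8,109]]
Q^48 = (Q^24)² = [[89,100],[100,233]]
Q^97 = (Q^48)²·Q = [[101,109],[109,236]]
Q^194 = (Q^97)² = [[122,133],[133,233]]
Q^388 = (Q^194)² = [[121,123],[123,242]]
F_388 mod 244 = Q^388[0][1] = 123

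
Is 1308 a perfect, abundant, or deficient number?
abundant

Proper divisors of 1308: sum = 1 + 2 + 3 + 4 + 6 + 12 + 109 + 218 + 327 + 436 + 654 = 1772
Since 1772 > 1308, 1308 is abundant.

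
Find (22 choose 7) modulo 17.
0

Using Lucas' theorem:
Write n=22 and k=7 in base 17:
n in base 17: [1, 5]
k in base 17: [0, 7]
C(22,7) mod 17 = ∏ C(n_i, k_i) mod 17
Digit binomials (mod 17): C(1,0) = 1; C(5,7) = 0 (k_i > n_i)
Product: 1 × 0 = 0 ≡ 0 (mod 17)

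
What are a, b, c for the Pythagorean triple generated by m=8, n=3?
(55, 48, 73)

Euclid's formula: a = m² - n², b = 2mn, c = m² + n²
m = 8, n = 3
a = 8² - 3² = 64 - 9 = 55
b = 2 × 8 × 3 = 48
c = 8² + 3² = 64 + 9 = 73
Verification: 55² + 48² = 3025 + 2304 = 5329 = 73² ✓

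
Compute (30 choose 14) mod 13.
8

Using Lucas' theorem:
Write n=30 and k=14 in base 13:
n in base 13: [2, 4]
k in base 13: [1, 1]
C(30,14) mod 13 = ∏ C(n_i, k_i) mod 13
Digit binomials (mod 13): C(2,1) = 2; C(4,1) = 4
Product: 2 × 4 = 8 ≡ 8 (mod 13)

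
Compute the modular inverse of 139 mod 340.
159

gcd(139, 340) = 1, so the inverse exists.
Extended Euclidean algorithm on (340, 139):
340 = 2 × 139 + 62  ⟹  62 = (1)·340 + (-2)·139
139 = 2 × 62 + 15  ⟹  15 = (-2)·340 + (5)·139
62 = 4 × 15 + 2  ⟹  2 = (9)·340 + (-22)·139
15 = 7 × 2 + 1  ⟹  1 = (-65)·340 + (159)·139
So (159)·139 ≡ 1 (mod 340), i.e. 139^(-1) ≡ 159 (mod 340).
Check: 139 × 159 = 22101 ≡ 1 (mod 340)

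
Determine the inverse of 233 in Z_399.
137

gcd(233, 399) = 1, so the inverse exists.
Extended Euclidean algorithm on (399, 233):
399 = 1 × 233 + 166  ⟹  166 = (1)·399 + (-1)·233
233 = 1 × 166 + 67  ⟹  67 = (-1)·399 + (2)·233
166 = 2 × 67 + 32  ⟹  32 = (3)·399 + (-5)·233
67 = 2 × 32 + 3  ⟹  3 = (-7)·399 + (12)·233
32 = 10 × 3 + 2  ⟹  2 = (73)·399 + (-125)·233
3 = 1 × 2 + 1  ⟹  1 = (-80)·399 + (137)·233
So (137)·233 ≡ 1 (mod 399), i.e. 233^(-1) ≡ 137 (mod 399).
Check: 233 × 137 = 31921 ≡ 1 (mod 399)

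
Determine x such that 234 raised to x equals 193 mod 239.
226

Baby-step giant-step with step n = ⌈√239⌉ = 16.
Baby steps 234^j mod 239 (j:value) for j=0..15: 0:1, 1:234, 2:25, 3:114, 4:147, 5:221, 6:90, 7:28, 8:99, 9:222, 10:85, 11:53, 12:213, 13:130, 14:67, 15:143.
Giant-step multiplier: 234^(-16) ≡ 234^(238-16) = 234^222 ≡ 120 (mod 239).
Giant steps γ_i = 193·120^i mod 239: γ_0=193, γ_1=216, γ_2=108, γ_3=54, γ_4=27, γ_5=133, γ_6=186, γ_7=93, γ_8=166, γ_9=83, γ_10=161, γ_11=200, γ_12=100, γ_13=50, γ_14=25 (in table at j=2).
x = i·n + j = 14·16 + 2 = 226.
Check: 234^226 ≡ 193 (mod 239).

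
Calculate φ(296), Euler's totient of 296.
144

296 = 2^3 × 37
φ(n) = n × ∏(1 - 1/p) for each prime p dividing n
φ(296) = 296 × (1 - 1/2) × (1 - 1/37) = 144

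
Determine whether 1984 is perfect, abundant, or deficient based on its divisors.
abundant

Proper divisors of 1984: sum = 1 + 2 + 4 + 8 + 16 + 31 + 32 + 62 + 64 + 124 + 248 + 496 + 992 = 2080
Since 2080 > 1984, 1984 is abundant.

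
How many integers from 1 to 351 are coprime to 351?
216

351 = 3^3 × 13
φ(n) = n × ∏(1 - 1/p) for each prime p dividing n
φ(351) = 351 × (1 - 1/3) × (1 - 1/13) = 216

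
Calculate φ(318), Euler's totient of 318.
104

318 = 2 × 3 × 53
φ(n) = n × ∏(1 - 1/p) for each prime p dividing n
φ(318) = 318 × (1 - 1/2) × (1 - 1/3) × (1 - 1/53) = 104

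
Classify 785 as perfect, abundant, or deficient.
deficient

Proper divisors of 785: sum = 1 + 5 + 157 = 163
Since 163 < 785, 785 is deficient.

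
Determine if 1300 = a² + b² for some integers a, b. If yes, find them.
2² + 36² (a=2, b=36)

Factorization: 1300 = 2^2 × 5^2 × 13
By Fermat: n is sum of two squares iff every prime p ≡ 3 (mod 4) appears to even power.
All primes ≡ 3 (mod 4) appear to even power.
Search a = 0, 1, 2, … for 1300 - a² a perfect square: first hit at a = 2: 1300 - 4 = 1296 = 36².
1300 = 2² + 36² = 4 + 1296 ✓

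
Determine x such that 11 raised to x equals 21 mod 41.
18

Baby-step giant-step with step n = ⌈√41⌉ = 7.
Baby steps 11^j mod 41 (j:value) for j=0..6: 0:1, 1:11, 2:39, 3:19, 4:4, 5:3, 6:33.
Giant-step multiplier: 11^(-7) ≡ 11^(40-7) = 11^33 ≡ 34 (mod 41).
Giant steps γ_i = 21·34^i mod 41: γ_0=21, γ_1=17, γ_2=4 (in table at j=4).
x = i·n + j = 2·7 + 4 = 18.
Check: 11^18 ≡ 21 (mod 41).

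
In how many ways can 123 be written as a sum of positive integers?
2552338241

p(n) counts ways to write n as a sum of positive integers (order ignored).
Euler's pentagonal recurrence: p(k) = p(k-1) + p(k-2) - p(k-5) - p(k-7) + p(k-12) + p(k-15) - ... (offsets j(3j∓1)/2, signs ++--, p(0)=1, p(<0)=0).
DP table for k = 0..122: p(0)=1, p(1)=1, p(2)=2, p(3)=3, p(4)=5, p(5)=7, p(6)=11, p(7)=15, p(8)=22, p(9)=30, p(10)=42, p(11)=56, p(12)=77, p(13)=101, p(14)=135, p(15)=176, p(16)=231, p(17)=297, p(18)=385, p(19)=490, p(20)=627, p(21)=792, p(22)=1002, p(23)=1255, p(24)=1575, p(25)=1958, p(26)=2436, p(27)=3010, p(28)=3718, p(29)=4565, p(30)=5604, p(31)=6842, p(32)=8349, p(33)=10143, p(34)=12310, p(35)=14883, p(36)=17977, p(37)=21637, p(38)=26015, p(39)=31185, p(40)=37338, p(41)=44583, p(42)=53174, p(43)=63261, p(44)=75175, p(45)=89134, p(46)=105558, p(47)=124754, p(48)=147273, p(49)=173525, p(50)=204226, p(51)=239943, p(52)=281589, p(53)=329931, p(54)=386155, p(55)=451276, p(56)=526823, p(57)=614154, p(58)=715220, p(59)=831820, p(60)=966467, p(61)=1121505, p(62)=1300156, p(63)=1505499, p(64)=1741630, p(65)=2012558, p(66)=2323520, p(67)=2679689, p(68)=3087735, p(69)=3554345, p(70)=4087968, p(71)=4697205, p(72)=5392783, p(73)=6185689, p(74)=7089500, p(75)=8118264, p(76)=9289091, p(77)=10619863, p(78)=12132164, p(79)=13848650, p(80)=15796476, p(81)=18004327, p(82)=20506255, p(83)=23338469, p(84)=26543660, p(85)=30167357, p(86)=34262962, p(87)=38887673, p(88)=44108109, p(89)=49995925, p(90)=56634173, p(91)=64112359, p(92)=72533807, p(93)=82010177, p(94)=92669720, p(95)=104651419, p(96)=118114304, p(97)=133230930, p(98)=150198136, p(99)=169229875, p(100)=190569292, p(101)=214481126, p(102)=241265379, p(103)=271248950, p(104)=304801365, p(105)=342325709, p(106)=384276336, p(107)=431149389, p(108)=483502844, p(109)=541946240, p(110)=607163746, p(111)=679903203, p(112)=761002156, p(113)=851376628, p(114)=952050665, p(115)=1064144451, p(116)=1188908248, p(117)=1327710076, p(118)=1482074143, p(119)=1653668665, p(120)=1844349560, p(121)=2056148051, p(122)=2291320912.
Final step: p(123) = p(122) + p(121) - p(118) - p(116) + p(111) + p(108) - p(101) - p(97) + p(88) + p(83) - p(72) - p(66) + p(53) + p(46) - p(31) - p(23) + p(6)
= 2291320912 + 2056148051 - 1482074143 - 1188908248 + 679903203 + 483502844 - 214481126 - 133230930 + 44108109 + 23338469 - 5392783 - 2323520 + 329931 + 105558 - 6842 - 1255 + 11
= 2552338241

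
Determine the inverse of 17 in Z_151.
80

gcd(17, 151) = 1, so the inverse exists.
Extended Euclidean algorithm on (151, 17):
151 = 8 × 17 + 15  ⟹  15 = (1)·151 + (-8)·17
17 = 1 × 15 + 2  ⟹  2 = (-1)·151 + (9)·17
15 = 7 × 2 + 1  ⟹  1 = (8)·151 + (-71)·17
So (-71)·17 ≡ 1 (mod 151), i.e. 17^(-1) ≡ -71 ≡ 80 (mod 151).
Check: 17 × 80 = 1360 ≡ 1 (mod 151)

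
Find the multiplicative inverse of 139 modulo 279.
277

gcd(139, 279) = 1, so the inverse exists.
Extended Euclidean algorithm on (279, 139):
279 = 2 × 139 + 1  ⟹  1 = (1)·279 + (-2)·139
So (-2)·139 ≡ 1 (mod 279), i.e. 139^(-1) ≡ -2 ≡ 277 (mod 279).
Check: 139 × 277 = 38503 ≡ 1 (mod 279)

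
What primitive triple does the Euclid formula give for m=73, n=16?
(5073, 2336, 5585)

Euclid's formula: a = m² - n², b = 2mn, c = m² + n²
m = 73, n = 16
a = 73² - 16² = 5329 - 256 = 5073
b = 2 × 73 × 16 = 2336
c = 73² + 16² = 5329 + 256 = 5585
Verification: 5073² + 2336² = 25735329 + 5456896 = 31192225 = 5585² ✓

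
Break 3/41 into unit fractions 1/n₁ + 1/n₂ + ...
1/14 + 1/574

Greedy algorithm:
3/41: ceiling(41/3) = 14, use 1/14
1/574: ceiling(574/1) = 574, use 1/574
Result: 3/41 = 1/14 + 1/574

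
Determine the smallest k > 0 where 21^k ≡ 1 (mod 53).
52

53 is prime, so ord(21) divides φ(53) = 52.
Divisors of 52: 1, 2, 4, 13, 26, 52.
Repeated squaring: 21^1 ≡ 21, 21^2 ≡ 17, 21^4 ≡ 24, 21^8 ≡ 46, 21^16 ≡ 49, 21^32 ≡ 16 (mod 53).
Test 21^d mod 53 for each divisor d in increasing order:
21^1 ≡ 21
21^2 ≡ 17
21^4 ≡ 24
21^13 = 21^8·21^4·21^1 ≡ 23
21^26 = 21^16·21^8·21^2 ≡ 52
21^52 = 21^32·21^16·21^4 ≡ 1  ← first divisor giving 1
The order is 52.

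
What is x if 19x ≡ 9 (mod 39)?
x ≡ 21 (mod 39)

gcd(19, 39) = 1, which divides 9, so solutions exist.
Find 19^(-1) mod 39 by the extended Euclidean algorithm:
39 = 2 × 19 + 1  ⟹  1 = (1)·39 + (-2)·19
So (-2)·19 ≡ 1 (mod 39), i.e. 19^(-1) ≡ -2 ≡ 37 (mod 39).
x ≡ 37 × 9 = 333 ≡ 21 (mod 39).
Check: 19 × 21 = 399 ≡ 9 (mod 39).
Unique solution: x ≡ 21 (mod 39)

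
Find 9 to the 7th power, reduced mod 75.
69

Repeated squaring. Binary of 7 = 111.
9^1 ≡ 9 (mod 75); 9^2 ≡ 6 (mod 75); 9^4 ≡ 36 (mod 75)
9^7 = 9^1 × 9^2 × 9^4 ≡ 69 (mod 75)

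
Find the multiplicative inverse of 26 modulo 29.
19

gcd(26, 29) = 1, so the inverse exists.
Extended Euclidean algorithm on (29, 26):
29 = 1 × 26 + 3  ⟹  3 = (1)·29 + (-1)·26
26 = 8 × 3 + 2  ⟹  2 = (-8)·29 + (9)·26
3 = 1 × 2 + 1  ⟹  1 = (9)·29 + (-10)·26
So (-10)·26 ≡ 1 (mod 29), i.e. 26^(-1) ≡ -10 ≡ 19 (mod 29).
Check: 26 × 19 = 494 ≡ 1 (mod 29)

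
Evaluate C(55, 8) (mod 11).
0

Using Lucas' theorem:
Write n=55 and k=8 in base 11:
n in base 11: [5, 0]
k in base 11: [0, 8]
C(55,8) mod 11 = ∏ C(n_i, k_i) mod 11
Digit binomials (mod 11): C(5,0) = 1; C(0,8) = 0 (k_i > n_i)
Product: 1 × 0 = 0 ≡ 0 (mod 11)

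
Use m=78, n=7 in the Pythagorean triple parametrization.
(6035, 1092, 6133)

Euclid's formula: a = m² - n², b = 2mn, c = m² + n²
m = 78, n = 7
a = 78² - 7² = 6084 - 49 = 6035
b = 2 × 78 × 7 = 1092
c = 78² + 7² = 6084 + 49 = 6133
Verification: 6035² + 1092² = 36421225 + 1192464 = 37613689 = 6133² ✓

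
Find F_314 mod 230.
137

Matrix identity: Q^n = [[F_(n+1), F_n], [F_n, F_(n-1)]] with Q = [[1,1],[1,0]].
n = 314 = 100111010₂. Square-and-multiply, entries mod 230:
Q^1 = [[1,1],[1,0]]
Q^2 = (Q^1)² = [[2,1],[1,1]]
Q^4 = (Q^2)² = [[5,3],[3,2]]
Q^9 = (Q^4)²·Q = [[55,34],[34,21]]
Q^19 = (Q^9)²·Q = [[95,41],[41,54]]
Q^39 = (Q^19)²·Q = [[25,126],[126,129]]
Q^78 = (Q^39)² = [[171,84],[84,87]]
Q^157 = (Q^78)²·Q = [[9,187],[187,52]]
Q^314 = (Q^157)² = [[90,137],[137,183]]
F_314 mod 230 = Q^314[0][1] = 137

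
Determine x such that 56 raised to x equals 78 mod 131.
39

Baby-step giant-step with step n = ⌈√131⌉ = 12.
Baby steps 56^j mod 131 (j:value) for j=0..11: 0:1, 1:56, 2:123, 3:76, 4:64, 5:47, 6:12, 7:17, 8:35, 9:126, 10:113, 11:40.
Giant-step multiplier: 56^(-12) ≡ 56^(130-12) = 56^118 ≡ 121 (mod 131).
Giant steps γ_i = 78·121^i mod 131: γ_0=78, γ_1=6, γ_2=71, γ_3=76 (in table at j=3).
x = i·n + j = 3·12 + 3 = 39.
Check: 56^39 ≡ 78 (mod 131).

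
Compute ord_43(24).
21

43 is prime, so ord(24) divides φ(43) = 42.
Divisors of 42: 1, 2, 3, 6, 7, 14, 21, 42.
Repeated squaring: 24^1 ≡ 24, 24^2 ≡ 17, 24^4 ≡ 31, 24^8 ≡ 15, 24^16 ≡ 10, 24^32 ≡ 14 (mod 43).
Test 24^d mod 43 for each divisor d in increasing order:
24^1 ≡ 24
24^2 ≡ 17
24^3 = 24^2·24^1 ≡ 21
24^6 = 24^4·24^2 ≡ 11
24^7 = 24^4·24^2·24^1 ≡ 6
24^14 = 24^8·24^4·24^2 ≡ 36
24^21 = 24^16·24^4·24^1 ≡ 1  ← first divisor giving 1
The order is 21.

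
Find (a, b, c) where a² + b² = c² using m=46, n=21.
(1675, 1932, 2557)

Euclid's formula: a = m² - n², b = 2mn, c = m² + n²
m = 46, n = 21
a = 46² - 21² = 2116 - 441 = 1675
b = 2 × 46 × 21 = 1932
c = 46² + 21² = 2116 + 441 = 2557
Verification: 1675² + 1932² = 2805625 + 3732624 = 6538249 = 2557² ✓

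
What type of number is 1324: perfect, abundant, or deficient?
deficient

Proper divisors of 1324: sum = 1 + 2 + 4 + 331 + 662 = 1000
Since 1000 < 1324, 1324 is deficient.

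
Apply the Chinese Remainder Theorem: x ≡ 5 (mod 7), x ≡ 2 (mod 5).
12

Using Chinese Remainder Theorem:
M = 7 × 5 = 35
M1 = 5, M2 = 7
y1 = 5^(-1) mod 7 = 3
y2 = 7^(-1) mod 5 = 3
x = (5×5×3 + 2×7×3) mod 35 = 12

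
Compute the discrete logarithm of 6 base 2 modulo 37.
27

Baby-step giant-step with step n = ⌈√37⌉ = 7.
Baby steps 2^j mod 37 (j:value) for j=0..6: 0:1, 1:2, 2:4, 3:8, 4:16, 5:32, 6:27.
Giant-step multiplier: 2^(-7) ≡ 2^(36-7) = 2^29 ≡ 24 (mod 37).
Giant steps γ_i = 6·24^i mod 37: γ_0=6, γ_1=33, γ_2=15, γ_3=27 (in table at j=6).
x = i·n + j = 3·7 + 6 = 27.
Check: 2^27 ≡ 6 (mod 37).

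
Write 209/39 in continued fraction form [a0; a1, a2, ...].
[5; 2, 1, 3, 1, 2]

Euclidean algorithm steps:
209 = 5 × 39 + 14
39 = 2 × 14 + 11
14 = 1 × 11 + 3
11 = 3 × 3 + 2
3 = 1 × 2 + 1
2 = 2 × 1 + 0
Continued fraction: [5; 2, 1, 3, 1, 2]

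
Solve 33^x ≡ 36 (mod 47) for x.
42

Baby-step giant-step with step n = ⌈√47⌉ = 7.
Baby steps 33^j mod 47 (j:value) for j=0..6: 0:1, 1:33, 2:8, 3:29, 4:17, 5:44, 6:42.
Giant-step multiplier: 33^(-7) ≡ 33^(46-7) = 33^39 ≡ 45 (mod 47).
Giant steps γ_i = 36·45^i mod 47: γ_0=36, γ_1=22, γ_2=3, γ_3=41, γ_4=12, γ_5=23, γ_6=1 (in table at j=0).
x = i·n + j = 6·7 + 0 = 42.
Check: 33^42 ≡ 36 (mod 47).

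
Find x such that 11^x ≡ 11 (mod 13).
1

Baby-step giant-step with step n = ⌈√13⌉ = 4.
Baby steps 11^j mod 13 (j:value) for j=0..3: 0:1, 1:11, 2:4, 3:5.
h = 11 is already in the table at j=1, so x = 1.
Check: 11^1 ≡ 11 (mod 13).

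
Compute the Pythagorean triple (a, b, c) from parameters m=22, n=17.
(195, 748, 773)

Euclid's formula: a = m² - n², b = 2mn, c = m² + n²
m = 22, n = 17
a = 22² - 17² = 484 - 289 = 195
b = 2 × 22 × 17 = 748
c = 22² + 17² = 484 + 289 = 773
Verification: 195² + 748² = 38025 + 559504 = 597529 = 773² ✓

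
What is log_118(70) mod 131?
91

Baby-step giant-step with step n = ⌈√131⌉ = 12.
Baby steps 118^j mod 131 (j:value) for j=0..11: 0:1, 1:118, 2:38, 3:30, 4:3, 5:92, 6:114, 7:90, 8:9, 9:14, 10:80, 11:8.
Giant-step multiplier: 118^(-12) ≡ 118^(130-12) = 118^118 ≡ 34 (mod 131).
Giant steps γ_i = 70·34^i mod 131: γ_0=70, γ_1=22, γ_2=93, γ_3=18, γ_4=88, γ_5=110, γ_6=72, γ_7=90 (in table at j=7).
x = i·n + j = 7·12 + 7 = 91.
Check: 118^91 ≡ 70 (mod 131).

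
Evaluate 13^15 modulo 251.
100

Repeated squaring. Binary of 15 = 1111.
13^1 ≡ 13 (mod 251); 13^2 ≡ 169 (mod 251); 13^4 ≡ 198 (mod 251); 13^8 ≡ 48 (mod 251)
13^15 = 13^1 × 13^2 × 13^4 × 13^8 ≡ 100 (mod 251)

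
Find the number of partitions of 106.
384276336

p(n) counts ways to write n as a sum of positive integers (order ignored).
Euler's pentagonal recurrence: p(k) = p(k-1) + p(k-2) - p(k-5) - p(k-7) + p(k-12) + p(k-15) - ... (offsets j(3j∓1)/2, signs ++--, p(0)=1, p(<0)=0).
DP table for k = 0..105: p(0)=1, p(1)=1, p(2)=2, p(3)=3, p(4)=5, p(5)=7, p(6)=11, p(7)=15, p(8)=22, p(9)=30, p(10)=42, p(11)=56, p(12)=77, p(13)=101, p(14)=135, p(15)=176, p(16)=231, p(17)=297, p(18)=385, p(19)=490, p(20)=627, p(21)=792, p(22)=1002, p(23)=1255, p(24)=1575, p(25)=1958, p(26)=2436, p(27)=3010, p(28)=3718, p(29)=4565, p(30)=5604, p(31)=6842, p(32)=8349, p(33)=10143, p(34)=12310, p(35)=14883, p(36)=17977, p(37)=21637, p(38)=26015, p(39)=31185, p(40)=37338, p(41)=44583, p(42)=53174, p(43)=63261, p(44)=75175, p(45)=89134, p(46)=105558, p(47)=124754, p(48)=147273, p(49)=173525, p(50)=204226, p(51)=239943, p(52)=281589, p(53)=329931, p(54)=386155, p(55)=451276, p(56)=526823, p(57)=614154, p(58)=715220, p(59)=831820, p(60)=966467, p(61)=1121505, p(62)=1300156, p(63)=1505499, p(64)=1741630, p(65)=2012558, p(66)=2323520, p(67)=2679689, p(68)=3087735, p(69)=3554345, p(70)=4087968, p(71)=4697205, p(72)=5392783, p(73)=6185689, p(74)=7089500, p(75)=8118264, p(76)=9289091, p(77)=10619863, p(78)=12132164, p(79)=13848650, p(80)=15796476, p(81)=18004327, p(82)=20506255, p(83)=23338469, p(84)=26543660, p(85)=30167357, p(86)=34262962, p(87)=38887673, p(88)=44108109, p(89)=49995925, p(90)=56634173, p(91)=64112359, p(92)=72533807, p(93)=82010177, p(94)=92669720, p(95)=104651419, p(96)=118114304, p(97)=133230930, p(98)=150198136, p(99)=169229875, p(100)=190569292, p(101)=214481126, p(102)=241265379, p(103)=271248950, p(104)=304801365, p(105)=342325709.
Final step: p(106) = p(105) + p(104) - p(101) - p(99) + p(94) + p(91) - p(84) - p(80) + p(71) + p(66) - p(55) - p(49) + p(36) + p(29) - p(14) - p(6)
= 342325709 + 304801365 - 214481126 - 169229875 + 92669720 + 64112359 - 26543660 - 15796476 + 4697205 + 2323520 - 451276 - 173525 + 17977 + 4565 - 135 - 11
= 384276336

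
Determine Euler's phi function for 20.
8

20 = 2^2 × 5
φ(n) = n × ∏(1 - 1/p) for each prime p dividing n
φ(20) = 20 × (1 - 1/2) × (1 - 1/5) = 8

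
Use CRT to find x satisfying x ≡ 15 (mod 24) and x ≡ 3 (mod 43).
519

Using Chinese Remainder Theorem:
M = 24 × 43 = 1032
M1 = 43, M2 = 24
y1 = 43^(-1) mod 24 = 19
y2 = 24^(-1) mod 43 = 9
x = (15×43×19 + 3×24×9) mod 1032 = 519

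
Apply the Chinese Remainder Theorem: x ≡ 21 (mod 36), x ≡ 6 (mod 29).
93

Using Chinese Remainder Theorem:
M = 36 × 29 = 1044
M1 = 29, M2 = 36
y1 = 29^(-1) mod 36 = 5
y2 = 36^(-1) mod 29 = 25
x = (21×29×5 + 6×36×25) mod 1044 = 93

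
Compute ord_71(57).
5

71 is prime, so ord(57) divides φ(71) = 70.
Divisors of 70: 1, 2, 5, 7, 10, 14, 35, 70.
Repeated squaring: 57^1 ≡ 57, 57^2 ≡ 54, 57^4 ≡ 5, 57^8 ≡ 25, 57^16 ≡ 57, 57^32 ≡ 54, 57^64 ≡ 5 (mod 71).
Test 57^d mod 71 for each divisor d in increasing order:
57^1 ≡ 57
57^2 ≡ 54
57^5 = 57^4·57^1 ≡ 1  ← first divisor giving 1
The order is 5.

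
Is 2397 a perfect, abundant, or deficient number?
deficient

Proper divisors of 2397: sum = 1 + 3 + 17 + 47 + 51 + 141 + 799 = 1059
Since 1059 < 2397, 2397 is deficient.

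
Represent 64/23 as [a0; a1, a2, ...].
[2; 1, 3, 1, 1, 2]

Euclidean algorithm steps:
64 = 2 × 23 + 18
23 = 1 × 18 + 5
18 = 3 × 5 + 3
5 = 1 × 3 + 2
3 = 1 × 2 + 1
2 = 2 × 1 + 0
Continued fraction: [2; 1, 3, 1, 1, 2]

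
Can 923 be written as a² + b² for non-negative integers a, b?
Not possible

Factorization: 923 = 13 × 71
By Fermat: n is sum of two squares iff every prime p ≡ 3 (mod 4) appears to even power.
Prime(s) ≡ 3 (mod 4) with odd exponent: [(71, 1)]
Therefore 923 cannot be expressed as a² + b².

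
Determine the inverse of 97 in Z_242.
5

gcd(97, 242) = 1, so the inverse exists.
Extended Euclidean algorithm on (242, 97):
242 = 2 × 97 + 48  ⟹  48 = (1)·242 + (-2)·97
97 = 2 × 48 + 1  ⟹  1 = (-2)·242 + (5)·97
So (5)·97 ≡ 1 (mod 242), i.e. 97^(-1) ≡ 5 (mod 242).
Check: 97 × 5 = 485 ≡ 1 (mod 242)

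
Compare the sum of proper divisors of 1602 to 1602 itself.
abundant

Proper divisors of 1602: sum = 1 + 2 + 3 + 6 + 9 + 18 + 89 + 178 + 267 + 534 + 801 = 1908
Since 1908 > 1602, 1602 is abundant.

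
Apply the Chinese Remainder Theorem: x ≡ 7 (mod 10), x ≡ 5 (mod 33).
137

Using Chinese Remainder Theorem:
M = 10 × 33 = 330
M1 = 33, M2 = 10
y1 = 33^(-1) mod 10 = 7
y2 = 10^(-1) mod 33 = 10
x = (7×33×7 + 5×10×10) mod 330 = 137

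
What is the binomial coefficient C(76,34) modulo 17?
6

Using Lucas' theorem:
Write n=76 and k=34 in base 17:
n in base 17: [4, 8]
k in base 17: [2, 0]
C(76,34) mod 17 = ∏ C(n_i, k_i) mod 17
Digit binomials (mod 17): C(4,2) = 6; C(8,0) = 1
Product: 6 × 1 = 6 ≡ 6 (mod 17)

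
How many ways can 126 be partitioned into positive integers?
3519222692

p(n) counts ways to write n as a sum of positive integers (order ignored).
Euler's pentagonal recurrence: p(k) = p(k-1) + p(k-2) - p(k-5) - p(k-7) + p(k-12) + p(k-15) - ... (offsets j(3j∓1)/2, signs ++--, p(0)=1, p(<0)=0).
DP table for k = 0..125: p(0)=1, p(1)=1, p(2)=2, p(3)=3, p(4)=5, p(5)=7, p(6)=11, p(7)=15, p(8)=22, p(9)=30, p(10)=42, p(11)=56, p(12)=77, p(13)=101, p(14)=135, p(15)=176, p(16)=231, p(17)=297, p(18)=385, p(19)=490, p(20)=627, p(21)=792, p(22)=1002, p(23)=1255, p(24)=1575, p(25)=1958, p(26)=2436, p(27)=3010, p(28)=3718, p(29)=4565, p(30)=5604, p(31)=6842, p(32)=8349, p(33)=10143, p(34)=12310, p(35)=14883, p(36)=17977, p(37)=21637, p(38)=26015, p(39)=31185, p(40)=37338, p(41)=44583, p(42)=53174, p(43)=63261, p(44)=75175, p(45)=89134, p(46)=105558, p(47)=124754, p(48)=147273, p(49)=173525, p(50)=204226, p(51)=239943, p(52)=281589, p(53)=329931, p(54)=386155, p(55)=451276, p(56)=526823, p(57)=614154, p(58)=715220, p(59)=831820, p(60)=966467, p(61)=1121505, p(62)=1300156, p(63)=1505499, p(64)=1741630, p(65)=2012558, p(66)=2323520, p(67)=2679689, p(68)=3087735, p(69)=3554345, p(70)=4087968, p(71)=4697205, p(72)=5392783, p(73)=6185689, p(74)=7089500, p(75)=8118264, p(76)=9289091, p(77)=10619863, p(78)=12132164, p(79)=13848650, p(80)=15796476, p(81)=18004327, p(82)=20506255, p(83)=23338469, p(84)=26543660, p(85)=30167357, p(86)=34262962, p(87)=38887673, p(88)=44108109, p(89)=49995925, p(90)=56634173, p(91)=64112359, p(92)=72533807, p(93)=82010177, p(94)=92669720, p(95)=104651419, p(96)=118114304, p(97)=133230930, p(98)=150198136, p(99)=169229875, p(100)=190569292, p(101)=214481126, p(102)=241265379, p(103)=271248950, p(104)=304801365, p(105)=342325709, p(106)=384276336, p(107)=431149389, p(108)=483502844, p(109)=541946240, p(110)=607163746, p(111)=679903203, p(112)=761002156, p(113)=851376628, p(114)=952050665, p(115)=1064144451, p(116)=1188908248, p(117)=1327710076, p(118)=1482074143, p(119)=1653668665, p(120)=1844349560, p(121)=2056148051, p(122)=2291320912, p(123)=2552338241, p(124)=2841940500, p(125)=3163127352.
Final step: p(126) = p(125) + p(124) - p(121) - p(119) + p(114) + p(111) - p(104) - p(100) + p(91) + p(86) - p(75) - p(69) + p(56) + p(49) - p(34) - p(26) + p(9) + p(0)
= 3163127352 + 2841940500 - 2056148051 - 1653668665 + 952050665 + 679903203 - 304801365 - 190569292 + 64112359 + 34262962 - 8118264 - 3554345 + 526823 + 173525 - 12310 - 2436 + 30 + 1
= 3519222692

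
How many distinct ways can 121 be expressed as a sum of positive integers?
2056148051

p(n) counts ways to write n as a sum of positive integers (order ignored).
Euler's pentagonal recurrence: p(k) = p(k-1) + p(k-2) - p(k-5) - p(k-7) + p(k-12) + p(k-15) - ... (offsets j(3j∓1)/2, signs ++--, p(0)=1, p(<0)=0).
DP table for k = 0..120: p(0)=1, p(1)=1, p(2)=2, p(3)=3, p(4)=5, p(5)=7, p(6)=11, p(7)=15, p(8)=22, p(9)=30, p(10)=42, p(11)=56, p(12)=77, p(13)=101, p(14)=135, p(15)=176, p(16)=231, p(17)=297, p(18)=385, p(19)=490, p(20)=627, p(21)=792, p(22)=1002, p(23)=1255, p(24)=1575, p(25)=1958, p(26)=2436, p(27)=3010, p(28)=3718, p(29)=4565, p(30)=5604, p(31)=6842, p(32)=8349, p(33)=10143, p(34)=12310, p(35)=14883, p(36)=17977, p(37)=21637, p(38)=26015, p(39)=31185, p(40)=37338, p(41)=44583, p(42)=53174, p(43)=63261, p(44)=75175, p(45)=89134, p(46)=105558, p(47)=124754, p(48)=147273, p(49)=173525, p(50)=204226, p(51)=239943, p(52)=281589, p(53)=329931, p(54)=386155, p(55)=451276, p(56)=526823, p(57)=614154, p(58)=715220, p(59)=831820, p(60)=966467, p(61)=1121505, p(62)=1300156, p(63)=1505499, p(64)=1741630, p(65)=2012558, p(66)=2323520, p(67)=2679689, p(68)=3087735, p(69)=3554345, p(70)=4087968, p(71)=4697205, p(72)=5392783, p(73)=6185689, p(74)=7089500, p(75)=8118264, p(76)=9289091, p(77)=10619863, p(78)=12132164, p(79)=13848650, p(80)=15796476, p(81)=18004327, p(82)=20506255, p(83)=23338469, p(84)=26543660, p(85)=30167357, p(86)=34262962, p(87)=38887673, p(88)=44108109, p(89)=49995925, p(90)=56634173, p(91)=64112359, p(92)=72533807, p(93)=82010177, p(94)=92669720, p(95)=104651419, p(96)=118114304, p(97)=133230930, p(98)=150198136, p(99)=169229875, p(100)=190569292, p(101)=214481126, p(102)=241265379, p(103)=271248950, p(104)=304801365, p(105)=342325709, p(106)=384276336, p(107)=431149389, p(108)=483502844, p(109)=541946240, p(110)=607163746, p(111)=679903203, p(112)=761002156, p(113)=851376628, p(114)=952050665, p(115)=1064144451, p(116)=1188908248, p(117)=1327710076, p(118)=1482074143, p(119)=1653668665, p(120)=1844349560.
Final step: p(121) = p(120) + p(119) - p(116) - p(114) + p(109) + p(106) - p(99) - p(95) + p(86) + p(81) - p(70) - p(64) + p(51) + p(44) - p(29) - p(21) + p(4)
= 1844349560 + 1653668665 - 1188908248 - 952050665 + 541946240 + 384276336 - 169229875 - 104651419 + 34262962 + 18004327 - 4087968 - 1741630 + 239943 + 75175 - 4565 - 792 + 5
= 2056148051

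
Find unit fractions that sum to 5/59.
1/12 + 1/708

Greedy algorithm:
5/59: ceiling(59/5) = 12, use 1/12
1/708: ceiling(708/1) = 708, use 1/708
Result: 5/59 = 1/12 + 1/708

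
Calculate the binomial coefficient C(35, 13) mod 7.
0

Using Lucas' theorem:
Write n=35 and k=13 in base 7:
n in base 7: [5, 0]
k in base 7: [1, 6]
C(35,13) mod 7 = ∏ C(n_i, k_i) mod 7
Digit binomials (mod 7): C(5,1) = 5; C(0,6) = 0 (k_i > n_i)
Product: 5 × 0 = 0 ≡ 0 (mod 7)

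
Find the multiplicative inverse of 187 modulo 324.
175

gcd(187, 324) = 1, so the inverse exists.
Extended Euclidean algorithm on (324, 187):
324 = 1 × 187 + 137  ⟹  137 = (1)·324 + (-1)·187
187 = 1 × 137 + 50  ⟹  50 = (-1)·324 + (2)·187
137 = 2 × 50 + 37  ⟹  37 = (3)·324 + (-5)·187
50 = 1 × 37 + 13  ⟹  13 = (-4)·324 + (7)·187
37 = 2 × 13 + 11  ⟹  11 = (11)·324 + (-19)·187
13 = 1 × 11 + 2  ⟹  2 = (-15)·324 + (26)·187
11 = 5 × 2 + 1  ⟹  1 = (86)·324 + (-149)·187
So (-149)·187 ≡ 1 (mod 324), i.e. 187^(-1) ≡ -149 ≡ 175 (mod 324).
Check: 187 × 175 = 32725 ≡ 1 (mod 324)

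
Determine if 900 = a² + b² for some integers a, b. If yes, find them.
0² + 30² (a=0, b=30)

Factorization: 900 = 2^2 × 3^2 × 5^2
By Fermat: n is sum of two squares iff every prime p ≡ 3 (mod 4) appears to even power.
All primes ≡ 3 (mod 4) appear to even power.
Search a = 0, 1, 2, … for 900 - a² a perfect square: first hit at a = 0: 900 - 0 = 900 = 30².
900 = 0² + 30² = 0 + 900 ✓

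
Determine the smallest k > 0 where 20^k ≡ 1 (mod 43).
42

43 is prime, so ord(20) divides φ(43) = 42.
Divisors of 42: 1, 2, 3, 6, 7, 14, 21, 42.
Repeated squaring: 20^1 ≡ 20, 20^2 ≡ 13, 20^4 ≡ 40, 20^8 ≡ 9, 20^16 ≡ 38, 20^32 ≡ 25 (mod 43).
Test 20^d mod 43 for each divisor d in increasing order:
20^1 ≡ 20
20^2 ≡ 13
20^3 = 20^2·20^1 ≡ 2
20^6 = 20^4·20^2 ≡ 4
20^7 = 20^4·20^2·20^1 ≡ 37
20^14 = 20^8·20^4·20^2 ≡ 36
20^21 = 20^16·20^4·20^1 ≡ 42
20^42 = 20^32·20^8·20^2 ≡ 1  ← first divisor giving 1
The order is 42.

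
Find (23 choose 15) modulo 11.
0

Using Lucas' theorem:
Write n=23 and k=15 in base 11:
n in base 11: [2, 1]
k in base 11: [1, 4]
C(23,15) mod 11 = ∏ C(n_i, k_i) mod 11
Digit binomials (mod 11): C(2,1) = 2; C(1,4) = 0 (k_i > n_i)
Product: 2 × 0 = 0 ≡ 0 (mod 11)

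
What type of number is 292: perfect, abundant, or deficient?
deficient

Proper divisors of 292: sum = 1 + 2 + 4 + 73 + 146 = 226
Since 226 < 292, 292 is deficient.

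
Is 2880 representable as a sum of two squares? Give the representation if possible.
24² + 48² (a=24, b=48)

Factorization: 2880 = 2^6 × 3^2 × 5
By Fermat: n is sum of two squares iff every prime p ≡ 3 (mod 4) appears to even power.
All primes ≡ 3 (mod 4) appear to even power.
Search a = 0, 1, 2, … for 2880 - a² a perfect square: first hit at a = 24: 2880 - 576 = 2304 = 48².
2880 = 24² + 48² = 576 + 2304 ✓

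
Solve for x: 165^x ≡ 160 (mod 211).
11

Baby-step giant-step with step n = ⌈√211⌉ = 15.
Baby steps 165^j mod 211 (j:value) for j=0..14: 0:1, 1:165, 2:6, 3:146, 4:36, 5:32, 6:5, 7:192, 8:30, 9:97, 10:180, 11:160, 12:25, 13:116, 14:150.
h = 160 is already in the table at j=11, so x = 11.
Check: 165^11 ≡ 160 (mod 211).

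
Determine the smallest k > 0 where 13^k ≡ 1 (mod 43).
21

43 is prime, so ord(13) divides φ(43) = 42.
Divisors of 42: 1, 2, 3, 6, 7, 14, 21, 42.
Repeated squaring: 13^1 ≡ 13, 13^2 ≡ 40, 13^4 ≡ 9, 13^8 ≡ 38, 13^16 ≡ 25, 13^32 ≡ 23 (mod 43).
Test 13^d mod 43 for each divisor d in increasing order:
13^1 ≡ 13
13^2 ≡ 40
13^3 = 13^2·13^1 ≡ 4
13^6 = 13^4·13^2 ≡ 16
13^7 = 13^4·13^2·13^1 ≡ 36
13^14 = 13^8·13^4·13^2 ≡ 6
13^21 = 13^16·13^4·13^1 ≡ 1  ← first divisor giving 1
The order is 21.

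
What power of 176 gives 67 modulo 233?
111

Baby-step giant-step with step n = ⌈√233⌉ = 16.
Baby steps 176^j mod 233 (j:value) for j=0..15: 0:1, 1:176, 2:220, 3:42, 4:169, 5:153, 6:133, 7:108, 8:135, 9:227, 10:109, 11:78, 12:214, 13:151, 14:14, 15:134.
Giant-step multiplier: 176^(-16) ≡ 176^(232-16) = 176^216 ≡ 32 (mod 233).
Giant steps γ_i = 67·32^i mod 233: γ_0=67, γ_1=47, γ_2=106, γ_3=130, γ_4=199, γ_5=77, γ_6=134 (in table at j=15).
x = i·n + j = 6·16 + 15 = 111.
Check: 176^111 ≡ 67 (mod 233).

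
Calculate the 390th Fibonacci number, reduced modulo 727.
572

Matrix identity: Q^n = [[F_(n+1), F_n], [F_n, F_(n-1)]] with Q = [[1,1],[1,0]].
n = 390 = 110000110₂. Square-and-multiply, entries mod 727:
Q^1 = [[1,1],[1,0]]
Q^3 = (Q^1)²·Q = [[3,2],[2,1]]
Q^6 = (Q^3)² = [[13,8],[8,5]]
Q^12 = (Q^6)² = [[233,144],[144,89]]
Q^24 = (Q^12)² = [[144,567],[567,304]]
Q^48 = (Q^24)² = [[535,293],[293,242]]
Q^97 = (Q^48)²·Q = [[687,577],[577,110]]
Q^195 = (Q^97)²·Q = [[514,109],[109,405]]
Q^390 = (Q^195)² = [[544,572],[572,699]]
F_390 mod 727 = Q^390[0][1] = 572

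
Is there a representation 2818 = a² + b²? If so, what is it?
3² + 53² (a=3, b=53)

Factorization: 2818 = 2 × 1409
By Fermat: n is sum of two squares iff every prime p ≡ 3 (mod 4) appears to even power.
All primes ≡ 3 (mod 4) appear to even power.
Search a = 0, 1, 2, … for 2818 - a² a perfect square: first hit at a = 3: 2818 - 9 = 2809 = 53².
2818 = 3² + 53² = 9 + 2809 ✓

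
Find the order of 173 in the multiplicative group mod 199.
198

199 is prime, so ord(173) divides φ(199) = 198.
Divisors of 198: 1, 2, 3, 6, 9, 11, 18, 22, 33, 66, 99, 198.
Repeated squaring: 173^1 ≡ 173, 173^2 ≡ 79, 173^4 ≡ 72, 173^8 ≡ 10, 173^16 ≡ 100, 173^32 ≡ 50, 173^64 ≡ 112, 173^128 ≡ 7 (mod 199).
Test 173^d mod 199 for each divisor d in increasing order:
173^1 ≡ 173
173^2 ≡ 79
173^3 = 173^2·173^1 ≡ 135
173^6 = 173^4·173^2 ≡ 116
173^9 = 173^8·173^1 ≡ 138
173^11 = 173^8·173^2·173^1 ≡ 156
173^18 = 173^16·173^2 ≡ 139
173^22 = 173^16·173^4·173^2 ≡ 58
173^33 = 173^32·173^1 ≡ 93
173^66 = 173^64·173^2 ≡ 92
173^99 = 173^64·173^32·173^2·173^1 ≡ 198
173^198 = 173^128·173^64·173^4·173^2 ≡ 1  ← first divisor giving 1
The order is 198.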